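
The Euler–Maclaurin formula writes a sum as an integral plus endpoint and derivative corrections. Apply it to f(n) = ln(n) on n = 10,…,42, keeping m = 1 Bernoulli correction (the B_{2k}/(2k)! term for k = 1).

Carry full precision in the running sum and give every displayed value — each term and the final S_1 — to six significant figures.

∫_10^42 ln(x) dx evaluates to 101.956.
½[f(10) + f(42)] = ½[2.30259 + 3.73767] = 3.02013.
Running total after boundary: 104.976.
Order-1 term: 1/12 · (0.0238095 − 0.100000) = -0.00634921.

S_1 ≈ 104.970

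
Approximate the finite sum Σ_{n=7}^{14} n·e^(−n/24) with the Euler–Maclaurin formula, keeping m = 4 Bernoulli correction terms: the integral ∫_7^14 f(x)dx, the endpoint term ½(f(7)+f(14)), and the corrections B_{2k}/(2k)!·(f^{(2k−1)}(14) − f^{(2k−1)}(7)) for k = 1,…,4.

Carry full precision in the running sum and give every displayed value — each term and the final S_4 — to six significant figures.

S_4 ≈ 53.3491

Integral: ∫_7^14 x·e^(−x/24) dx = 46.8530.
½[f(7) + f(14)] = ½[5.22912 + 7.81249] = 6.52081.
Running total after boundary: 53.3738.
k=1: B_{2}/(2)! × [f^{(1)}(14) − f^{(1)}(7)] = 1/12 × (0.232515 − 0.529137) = -0.0247186.
Running total after k=1: 53.3491.
k=2: B_{4}/(4)! × [f^{(3)}(14) − f^{(3)}(7)] = −1/720 × (0.00234129 − 0.00351245) = 1.62661e-06.
Running total after k=2: 53.3491.
k=3: B_{6}/(6)! × [f^{(5)}(14) − f^{(5)}(7)] = 1/30240 × (7.42867e-06 − 1.06012e-05) = -1.04910e-10.
Running total after k=3: 53.3491.
k=4: B_{8}/(8)! × [f^{(7)}(14) − f^{(7)}(7)] = −1/1209600 × (1.87372e-08 − 2.62227e-08) = 6.18848e-15.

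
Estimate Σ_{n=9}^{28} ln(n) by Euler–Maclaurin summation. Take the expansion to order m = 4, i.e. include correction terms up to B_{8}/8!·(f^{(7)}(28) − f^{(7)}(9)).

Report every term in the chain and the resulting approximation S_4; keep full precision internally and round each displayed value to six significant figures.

S_4 ≈ 57.2851

Integral: ∫_9^28 ln(x) dx = 54.5267.
Endpoint term: (f(9) + f(28))/2 = (2.19722 + 3.33220)/2 = 2.76471.
Running total after boundary: 57.2914.
Correction k=1: B_{2}/2! · (f^{(1)}(28) − f^{(1)}(9)) = 1/12 · (0.0357143 − 0.111111) = -0.00628307.
Running total after k=1: 57.2851.
Correction k=2: B_{4}/4! · (f^{(3)}(28) − f^{(3)}(9)) = −1/720 · (9.11079e-05 − 0.00274348) = 3.68386e-06.
Running total after k=2: 57.2851.
Correction k=3: B_{6}/6! · (f^{(5)}(28) − f^{(5)}(9)) = 1/30240 · (1.39451e-06 − 0.000406442) = -1.33944e-08.
Running total after k=3: 57.2851.
Correction k=4: B_{8}/8! · (f^{(7)}(28) − f^{(7)}(9)) = −1/1209600 · (5.33613e-08 − 0.000150534) = 1.24405e-10.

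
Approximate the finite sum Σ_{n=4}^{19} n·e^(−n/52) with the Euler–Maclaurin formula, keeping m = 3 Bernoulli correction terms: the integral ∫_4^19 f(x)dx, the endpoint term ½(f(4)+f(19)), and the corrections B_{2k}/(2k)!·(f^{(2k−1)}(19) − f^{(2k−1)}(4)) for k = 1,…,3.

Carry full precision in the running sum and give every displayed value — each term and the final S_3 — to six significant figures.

S_3 ≈ 142.820

The integral term ∫_4^19 x·e^(−x/52) dx = 134.410.
Endpoint term: (f(4) + f(19))/2 = (3.70384 + 13.1847)/2 = 8.44425.
Integral + boundary = 142.854.
k=1: B_{2}/(2)! × [f^{(1)}(19) − f^{(1)}(4)] = 1/12 × (0.440378 − 0.854733) = -0.0345296.
After k=1: 142.820.
k=2: B_{4}/(4)! × [f^{(3)}(19) − f^{(3)}(4)] = −1/720 × (0.000676123 − 0.00100098) = 4.51192e-07.
After k=2: 142.820.
k=3: B_{6}/(6)! × [f^{(5)}(19) − f^{(5)}(4)] = 1/30240 × (4.39861e-07 − 6.23471e-07) = -6.07173e-12.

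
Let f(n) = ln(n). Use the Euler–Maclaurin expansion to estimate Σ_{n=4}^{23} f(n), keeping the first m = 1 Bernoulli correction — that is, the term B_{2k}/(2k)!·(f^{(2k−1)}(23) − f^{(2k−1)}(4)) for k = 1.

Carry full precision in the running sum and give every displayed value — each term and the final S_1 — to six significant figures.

S_1 ≈ 49.8149

∫_4^23 ln(x) dx evaluates to 47.5712.
½[f(4) + f(23)] = ½[1.38629 + 3.13549] = 2.26089.
Integral + boundary = 49.8321.
Order-1 term: 1/12 · (0.0434783 − 0.250000) = -0.0172101.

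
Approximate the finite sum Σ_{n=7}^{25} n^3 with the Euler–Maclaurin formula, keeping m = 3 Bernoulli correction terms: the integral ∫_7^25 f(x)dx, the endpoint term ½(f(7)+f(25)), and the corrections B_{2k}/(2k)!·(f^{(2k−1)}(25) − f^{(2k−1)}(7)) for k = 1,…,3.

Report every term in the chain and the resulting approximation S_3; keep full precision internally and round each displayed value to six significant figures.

S_3 ≈ 105184

Integral: ∫_7^25 x^3 dx = 97056.0.
½[f(7) + f(25)] = ½[343.000 + 15625.0] = 7984.00.
So far: 105040.
k=1: B_{2}/(2)! × [f^{(1)}(25) − f^{(1)}(7)] = 1/12 × (1875.00 − 147.000) = 144.000.
Partial sum through k=1: 105184.
k=2: B_{4}/(4)! × [f^{(3)}(25) − f^{(3)}(7)] = −1/720 × (6.00000 − 6.00000) = 0.00000.
Partial sum through k=2: 105184.
k=3: B_{6}/(6)! × [f^{(5)}(25) − f^{(5)}(7)] = 1/30240 × (0.00000 − 0.00000) = 0.00000.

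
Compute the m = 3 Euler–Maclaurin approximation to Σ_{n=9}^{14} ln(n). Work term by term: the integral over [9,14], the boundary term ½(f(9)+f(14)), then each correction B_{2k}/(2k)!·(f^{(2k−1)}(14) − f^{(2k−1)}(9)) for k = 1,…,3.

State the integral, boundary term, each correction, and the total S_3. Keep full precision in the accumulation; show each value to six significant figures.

∫_9^14 ln(x) dx evaluates to 12.1718.
Endpoint term: (f(9) + f(14))/2 = (2.19722 + 2.63906)/2 = 2.41814.
So far: 14.5899.
Correction k=1: B_{2}/2! · (f^{(1)}(14) − f^{(1)}(9)) = 1/12 · (0.0714286 − 0.111111) = -0.00330688.
After k=1: 14.5866.
Correction k=2: B_{4}/4! · (f^{(3)}(14) − f^{(3)}(9)) = −1/720 · (0.000728863 − 0.00274348) = 2.79809e-06.
After k=2: 14.5866.
Correction k=3: B_{6}/6! · (f^{(5)}(14) − f^{(5)}(9)) = 1/30240 · (4.46243e-05 − 0.000406442) = -1.19649e-08.

S_3 ≈ 14.5866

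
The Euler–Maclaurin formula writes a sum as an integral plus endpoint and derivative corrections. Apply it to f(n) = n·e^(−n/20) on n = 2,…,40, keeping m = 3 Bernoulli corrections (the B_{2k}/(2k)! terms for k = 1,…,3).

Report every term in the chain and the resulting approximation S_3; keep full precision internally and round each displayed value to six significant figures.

∫_2^40 x·e^(−x/20) dx evaluates to 235.726.
Endpoint term: (f(2) + f(40))/2 = (1.80967 + 5.41341)/2 = 3.61154.
So far: 239.338.
Correction k=1: B_{2}/2! · (f^{(1)}(40) − f^{(1)}(2)) = 1/12 · (-0.135335 − 0.814354) = -0.0791407.
After k=1: 239.259.
Correction k=2: B_{4}/4! · (f^{(3)}(40) − f^{(3)}(2)) = −1/720 · (0.000338338 − 0.00656007) = 8.64130e-06.
After k=2: 239.259.
Correction k=3: B_{6}/6! · (f^{(5)}(40) − f^{(5)}(2)) = 1/30240 · (2.53754e-06 − 2.77106e-05) = -8.32444e-10.

S_3 ≈ 239.259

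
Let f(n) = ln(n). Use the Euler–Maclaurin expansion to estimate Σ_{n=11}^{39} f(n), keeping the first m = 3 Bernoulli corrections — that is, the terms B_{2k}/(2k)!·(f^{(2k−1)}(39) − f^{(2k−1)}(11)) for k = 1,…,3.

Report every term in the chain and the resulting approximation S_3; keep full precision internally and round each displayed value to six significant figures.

∫_11^39 ln(x) dx evaluates to 88.5021.
½[f(11) + f(39)] = ½[2.39790 + 3.66356] = 3.03073.
So far: 91.5328.
Order-1 term: 1/12 · (0.0256410 − 0.0909091) = -0.00543901.
Partial sum through k=1: 91.5273.
Order-2 term: −1/720 · (3.37160e-05 − 0.00150263) = 2.04016e-06.
Partial sum through k=2: 91.5273.
Order-3 term: 1/30240 · (2.66004e-07 − 0.000149021) = -4.91915e-09.

S_3 ≈ 91.5273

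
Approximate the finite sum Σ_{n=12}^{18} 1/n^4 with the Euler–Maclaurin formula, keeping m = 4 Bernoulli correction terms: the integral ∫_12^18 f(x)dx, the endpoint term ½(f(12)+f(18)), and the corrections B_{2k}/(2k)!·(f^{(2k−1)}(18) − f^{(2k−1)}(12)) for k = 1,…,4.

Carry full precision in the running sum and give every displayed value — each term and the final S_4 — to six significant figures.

S_4 ≈ 0.000165780

The integral term ∫_12^18 1/x^4 dx = 0.000135745.
Endpoint term: (f(12) + f(18))/2 = (4.82253e-05 + 9.52599e-06)/2 = 2.88756e-05.
So far: 0.000164621.
Order-1 term: 1/12 · (-2.11689e-06 − (-1.60751e-05)) = 1.16318e-06.
Running total after k=1: 0.000165784.
Order-2 term: −1/720 · (-1.96008e-07 − (-3.34898e-06)) = -4.37913e-09.
Running total after k=2: 0.000165780.
Order-3 term: 1/30240 · (-3.38779e-08 − (-1.30238e-06)) = 4.19479e-11.
Running total after k=3: 0.000165780.
Order-4 term: −1/1209600 · (-9.41053e-09 − (-8.13988e-07)) = -6.65160e-13.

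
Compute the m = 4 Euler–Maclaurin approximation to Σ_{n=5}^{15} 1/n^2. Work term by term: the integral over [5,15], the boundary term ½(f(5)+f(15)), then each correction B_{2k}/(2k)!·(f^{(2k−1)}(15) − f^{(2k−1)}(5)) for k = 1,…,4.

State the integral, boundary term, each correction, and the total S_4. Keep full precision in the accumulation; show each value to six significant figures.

S_4 ≈ 0.156829

Integral: ∫_5^15 1/x^2 dx = 0.133333.
Endpoint term: (f(5) + f(15))/2 = (0.0400000 + 0.00444444)/2 = 0.0222222.
Running total after boundary: 0.155556.
Correction k=1: B_{2}/2! · (f^{(1)}(15) − f^{(1)}(5)) = 1/12 · (-0.000592593 − (-0.0160000)) = 0.00128395.
After k=1: 0.156840.
Correction k=2: B_{4}/4! · (f^{(3)}(15) − f^{(3)}(5)) = −1/720 · (-3.16049e-05 − (-0.00768000)) = -1.06228e-05.
After k=2: 0.156829.
Correction k=3: B_{6}/6! · (f^{(5)}(15) − f^{(5)}(5)) = 1/30240 · (-4.21399e-06 − (-0.00921600)) = 3.04623e-07.
After k=3: 0.156829.
Correction k=4: B_{8}/8! · (f^{(7)}(15) − f^{(7)}(5)) = −1/1209600 · (-1.04882e-06 − (-0.0206438)) = -1.70658e-08.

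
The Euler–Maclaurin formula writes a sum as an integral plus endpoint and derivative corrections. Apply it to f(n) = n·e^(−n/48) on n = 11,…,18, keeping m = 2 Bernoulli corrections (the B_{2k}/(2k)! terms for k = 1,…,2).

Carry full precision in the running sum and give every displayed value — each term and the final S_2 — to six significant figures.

S_2 ≈ 85.2065

The integral term ∫_11^18 x·e^(−x/48) dx = 74.6626.
½[f(11) + f(18)] = ½[8.74716 + 12.3712] = 10.5592.
Running total after boundary: 85.2218.
Order-1 term: 1/12 · (0.429556 − 0.612964) = -0.0152840.
Partial sum through k=1: 85.2065.
Order-2 term: −1/720 · (0.000783044 − 0.000956318) = 2.40657e-07.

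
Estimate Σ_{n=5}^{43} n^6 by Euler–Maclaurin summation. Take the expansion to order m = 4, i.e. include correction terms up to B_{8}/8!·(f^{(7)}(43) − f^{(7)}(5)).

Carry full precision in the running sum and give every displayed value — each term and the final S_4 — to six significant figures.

Integral: ∫_5^43 x^6 dx = 3.88312e+10.
Boundary: ½(f(5) + f(43)) = ½(15625.0 + 6.32136e+09) = 3.16069e+09.
Running total after boundary: 4.19919e+10.
k=1: B_{2}/(2)! × [f^{(1)}(43) − f^{(1)}(5)] = 1/12 × (8.82051e+08 − 18750.0) = 7.35027e+07.
After k=1: 4.20654e+10.
k=2: B_{4}/(4)! × [f^{(3)}(43) − f^{(3)}(5)] = −1/720 × (9.54084e+06 − 15000.0) = -13230.3.
After k=2: 4.20654e+10.
k=3: B_{6}/(6)! × [f^{(5)}(43) − f^{(5)}(5)] = 1/30240 × (30960.0 − 3600.00) = 0.904762.
After k=3: 4.20654e+10.
k=4: B_{8}/(8)! × [f^{(7)}(43) − f^{(7)}(5)] = −1/1209600 × (0.00000 − 0.00000) = 0.00000.

S_4 ≈ 4.20654e+10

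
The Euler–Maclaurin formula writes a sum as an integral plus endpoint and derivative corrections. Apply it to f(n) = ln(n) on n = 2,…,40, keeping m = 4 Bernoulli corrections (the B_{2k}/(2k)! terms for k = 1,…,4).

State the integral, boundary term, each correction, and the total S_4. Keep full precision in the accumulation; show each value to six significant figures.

S_4 ≈ 110.321

∫_2^40 ln(x) dx evaluates to 108.169.
Boundary: ½(f(2) + f(40)) = ½(0.693147 + 3.68888) = 2.19101.
Integral + boundary = 110.360.
Correction k=1: B_{2}/2! · (f^{(1)}(40) − f^{(1)}(2)) = 1/12 · (0.0250000 − 0.500000) = -0.0395833.
Running total after k=1: 110.320.
Correction k=2: B_{4}/4! · (f^{(3)}(40) − f^{(3)}(2)) = −1/720 · (3.12500e-05 − 0.250000) = 0.000347179.
Running total after k=2: 110.321.
Correction k=3: B_{6}/6! · (f^{(5)}(40) − f^{(5)}(2)) = 1/30240 · (2.34375e-07 − 0.750000) = -2.48016e-05.
Running total after k=3: 110.321.
Correction k=4: B_{8}/8! · (f^{(7)}(40) − f^{(7)}(2)) = −1/1209600 · (4.39453e-09 − 5.62500) = 4.65030e-06.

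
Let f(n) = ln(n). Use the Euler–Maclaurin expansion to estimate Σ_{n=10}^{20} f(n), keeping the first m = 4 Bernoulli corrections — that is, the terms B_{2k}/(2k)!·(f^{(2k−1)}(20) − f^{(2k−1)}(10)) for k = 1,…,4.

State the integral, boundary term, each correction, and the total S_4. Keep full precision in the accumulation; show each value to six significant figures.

The integral term ∫_10^20 ln(x) dx = 26.8888.
½[f(10) + f(20)] = ½[2.30259 + 2.99573] = 2.64916.
Running total after boundary: 29.5380.
k=1: B_{2}/(2)! × [f^{(1)}(20) − f^{(1)}(10)] = 1/12 × (0.0500000 − 0.100000) = -0.00416667.
Running total after k=1: 29.5338.
k=2: B_{4}/(4)! × [f^{(3)}(20) − f^{(3)}(10)] = −1/720 × (0.000250000 − 0.00200000) = 2.43056e-06.
Running total after k=2: 29.5338.
k=3: B_{6}/(6)! × [f^{(5)}(20) − f^{(5)}(10)] = 1/30240 × (7.50000e-06 − 0.000240000) = -7.68849e-09.
Running total after k=3: 29.5338.
k=4: B_{8}/(8)! × [f^{(7)}(20) − f^{(7)}(10)] = −1/1209600 × (5.62500e-07 − 7.20000e-05) = 5.90588e-11.

S_4 ≈ 29.5338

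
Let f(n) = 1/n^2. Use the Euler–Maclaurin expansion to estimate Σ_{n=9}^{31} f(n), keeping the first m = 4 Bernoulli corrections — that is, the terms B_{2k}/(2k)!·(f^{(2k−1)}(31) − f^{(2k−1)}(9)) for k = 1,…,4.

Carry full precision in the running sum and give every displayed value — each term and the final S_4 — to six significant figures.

S_4 ≈ 0.0857686

The integral term ∫_9^31 1/x^2 dx = 0.0788530.
Endpoint term: (f(9) + f(31))/2 = (0.0123457 + 0.00104058)/2 = 0.00669313.
Running total after boundary: 0.0855462.
Correction k=1: B_{2}/2! · (f^{(1)}(31) − f^{(1)}(9)) = 1/12 · (-6.71344e-05 − (-0.00274348)) = 0.000223029.
Partial sum through k=1: 0.0857692.
Correction k=2: B_{4}/4! · (f^{(3)}(31) − f^{(3)}(9)) = −1/720 · (-8.38306e-07 − (-0.000406442)) = -5.63339e-07.
Partial sum through k=2: 0.0857686.
Correction k=3: B_{6}/6! · (f^{(5)}(31) − f^{(5)}(9)) = 1/30240 · (-2.61698e-08 − (-0.000150534)) = 4.97711e-09.
Partial sum through k=3: 0.0857686.
Correction k=4: B_{8}/8! · (f^{(7)}(31) − f^{(7)}(9)) = −1/1209600 · (-1.52498e-09 − (-0.000104073)) = -8.60379e-11.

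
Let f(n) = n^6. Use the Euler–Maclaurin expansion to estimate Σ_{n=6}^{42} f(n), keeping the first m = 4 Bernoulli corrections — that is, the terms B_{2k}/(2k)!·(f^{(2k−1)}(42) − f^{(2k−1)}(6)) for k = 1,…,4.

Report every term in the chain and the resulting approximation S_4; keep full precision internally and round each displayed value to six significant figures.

S_4 ≈ 3.57440e+10

∫_6^42 x^6 dx evaluates to 3.29342e+10.
½[f(6) + f(42)] = ½[46656.0 + 5.48903e+09] = 2.74454e+09.
Running total after boundary: 3.56787e+10.
Correction k=1: B_{2}/2! · (f^{(1)}(42) − f^{(1)}(6)) = 1/12 · (7.84147e+08 − 46656.0) = 6.53417e+07.
After k=1: 3.57440e+10.
Correction k=2: B_{4}/4! · (f^{(3)}(42) − f^{(3)}(6)) = −1/720 · (8.89056e+06 − 25920.0) = -12312.0.
After k=2: 3.57440e+10.
Correction k=3: B_{6}/6! · (f^{(5)}(42) − f^{(5)}(6)) = 1/30240 · (30240.0 − 4320.00) = 0.857143.
After k=3: 3.57440e+10.
Correction k=4: B_{8}/8! · (f^{(7)}(42) − f^{(7)}(6)) = −1/1209600 · (0.00000 − 0.00000) = 0.00000.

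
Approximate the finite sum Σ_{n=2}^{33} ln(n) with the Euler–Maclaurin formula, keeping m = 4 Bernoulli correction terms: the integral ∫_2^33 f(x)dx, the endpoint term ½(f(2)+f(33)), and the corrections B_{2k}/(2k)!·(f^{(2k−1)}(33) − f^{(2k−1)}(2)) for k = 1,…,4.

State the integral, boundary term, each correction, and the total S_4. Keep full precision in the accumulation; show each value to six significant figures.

S_4 ≈ 85.0545

Integral: ∫_2^33 ln(x) dx = 82.9985.
Boundary: ½(f(2) + f(33)) = ½(0.693147 + 3.49651) = 2.09483.
So far: 85.0933.
k=1: B_{2}/(2)! × [f^{(1)}(33) − f^{(1)}(2)] = 1/12 × (0.0303030 − 0.500000) = -0.0391414.
Partial sum through k=1: 85.0541.
k=2: B_{4}/(4)! × [f^{(3)}(33) − f^{(3)}(2)] = −1/720 × (5.56529e-05 − 0.250000) = 0.000347145.
Partial sum through k=2: 85.0545.
k=3: B_{6}/(6)! × [f^{(5)}(33) − f^{(5)}(2)] = 1/30240 × (6.13256e-07 − 0.750000) = -2.48016e-05.
Partial sum through k=3: 85.0545.
k=4: B_{8}/(8)! × [f^{(7)}(33) − f^{(7)}(2)] = −1/1209600 × (1.68941e-08 − 5.62500) = 4.65030e-06.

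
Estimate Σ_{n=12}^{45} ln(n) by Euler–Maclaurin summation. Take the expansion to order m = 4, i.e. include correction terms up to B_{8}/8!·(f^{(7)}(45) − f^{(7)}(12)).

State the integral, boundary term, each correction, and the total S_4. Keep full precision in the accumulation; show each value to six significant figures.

S_4 ≈ 111.622

∫_12^45 ln(x) dx evaluates to 108.481.
½[f(12) + f(45)] = ½[2.48491 + 3.80666] = 3.14578.
So far: 111.627.
Correction k=1: B_{2}/2! · (f^{(1)}(45) − f^{(1)}(12)) = 1/12 · (0.0222222 − 0.0833333) = -0.00509259.
Running total after k=1: 111.622.
Correction k=2: B_{4}/4! · (f^{(3)}(45) − f^{(3)}(12)) = −1/720 · (2.19479e-05 − 0.00115741) = 1.57703e-06.
Running total after k=2: 111.622.
Correction k=3: B_{6}/6! · (f^{(5)}(45) − f^{(5)}(12)) = 1/30240 · (1.30061e-07 − 9.64506e-05) = -3.18520e-09.
Running total after k=3: 111.622.
Correction k=4: B_{8}/8! · (f^{(7)}(45) − f^{(7)}(12)) = −1/1209600 · (1.92684e-09 − 2.00939e-05) = 1.66104e-11.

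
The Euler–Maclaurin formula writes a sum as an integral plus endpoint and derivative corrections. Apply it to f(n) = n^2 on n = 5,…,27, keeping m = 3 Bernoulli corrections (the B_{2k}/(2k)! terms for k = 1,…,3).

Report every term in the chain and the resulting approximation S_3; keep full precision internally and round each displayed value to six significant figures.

S_3 ≈ 6900.00

Integral: ∫_5^27 x^2 dx = 6519.33.
Boundary: ½(f(5) + f(27)) = ½(25.0000 + 729.000) = 377.000.
So far: 6896.33.
Order-1 term: 1/12 · (54.0000 − 10.0000) = 3.66667.
After k=1: 6900.00.
Order-2 term: −1/720 · (0.00000 − 0.00000) = 0.00000.
After k=2: 6900.00.
Order-3 term: 1/30240 · (0.00000 − 0.00000) = 0.00000.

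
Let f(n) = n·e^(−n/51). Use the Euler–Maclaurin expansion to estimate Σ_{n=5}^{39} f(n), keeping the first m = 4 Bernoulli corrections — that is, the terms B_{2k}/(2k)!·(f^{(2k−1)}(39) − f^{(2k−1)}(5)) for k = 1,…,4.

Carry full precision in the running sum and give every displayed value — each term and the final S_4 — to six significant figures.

S_4 ≈ 464.061

The integral term ∫_5^39 x·e^(−x/51) dx = 452.777.
Endpoint term: (f(5) + f(39))/2 = (4.53307 + 18.1534)/2 = 11.3432.
So far: 464.120.
Order-1 term: 1/12 · (0.109523 − 0.817730) = -0.0590173.
Partial sum through k=1: 464.061.
Order-2 term: −1/720 · (0.000400025 − 0.00101152) = 8.49295e-07.
Partial sum through k=2: 464.061.
Order-3 term: 1/30240 · (2.91404e-07 − 6.56918e-07) = -1.20871e-11.
Partial sum through k=3: 464.061.
Order-4 term: −1/1209600 · (1.64941e-10 − 3.55610e-10) = 1.57630e-16.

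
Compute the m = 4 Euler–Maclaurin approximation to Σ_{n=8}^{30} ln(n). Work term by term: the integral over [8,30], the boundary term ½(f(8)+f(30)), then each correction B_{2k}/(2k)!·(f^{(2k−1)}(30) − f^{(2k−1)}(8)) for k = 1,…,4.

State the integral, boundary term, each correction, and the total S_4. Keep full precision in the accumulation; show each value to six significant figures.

Integral: ∫_8^30 ln(x) dx = 63.4004.
½[f(8) + f(30)] = ½[2.07944 + 3.40120] = 2.74032.
So far: 66.1407.
Correction k=1: B_{2}/2! · (f^{(1)}(30) − f^{(1)}(8)) = 1/12 · (0.0333333 − 0.125000) = -0.00763889.
Partial sum through k=1: 66.1331.
Correction k=2: B_{4}/4! · (f^{(3)}(30) − f^{(3)}(8)) = −1/720 · (7.40741e-05 − 0.00390625) = 5.32247e-06.
Partial sum through k=2: 66.1331.
Correction k=3: B_{6}/6! · (f^{(5)}(30) − f^{(5)}(8)) = 1/30240 · (9.87654e-07 − 0.000732422) = -2.41876e-08.
Partial sum through k=3: 66.1331.
Correction k=4: B_{8}/8! · (f^{(7)}(30) − f^{(7)}(8)) = −1/1209600 · (3.29218e-08 − 0.000343323) = 2.83804e-10.

S_4 ≈ 66.1331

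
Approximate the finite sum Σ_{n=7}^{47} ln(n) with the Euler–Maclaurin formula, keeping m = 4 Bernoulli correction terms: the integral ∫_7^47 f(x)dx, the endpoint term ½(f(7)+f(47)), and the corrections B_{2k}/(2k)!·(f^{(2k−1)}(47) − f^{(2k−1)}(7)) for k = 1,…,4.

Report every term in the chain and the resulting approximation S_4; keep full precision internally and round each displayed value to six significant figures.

∫_7^47 ln(x) dx evaluates to 127.336.
Endpoint term: (f(7) + f(47))/2 = (1.94591 + 3.85015)/2 = 2.89803.
Running total after boundary: 130.234.
k=1: B_{2}/(2)! × [f^{(1)}(47) − f^{(1)}(7)] = 1/12 × (0.0212766 − 0.142857) = -0.0101317.
After k=1: 130.223.
k=2: B_{4}/(4)! × [f^{(3)}(47) − f^{(3)}(7)] = −1/720 × (1.92636e-05 − 0.00583090) = 8.07172e-06.
After k=2: 130.223.
k=3: B_{6}/(6)! × [f^{(5)}(47) − f^{(5)}(7)] = 1/30240 × (1.04646e-07 − 0.00142798) = -4.72180e-08.
After k=3: 130.223.
k=4: B_{8}/(8)! × [f^{(7)}(47) − f^{(7)}(7)] = −1/1209600 × (1.42117e-09 − 0.000874271) = 7.22776e-10.

S_4 ≈ 130.223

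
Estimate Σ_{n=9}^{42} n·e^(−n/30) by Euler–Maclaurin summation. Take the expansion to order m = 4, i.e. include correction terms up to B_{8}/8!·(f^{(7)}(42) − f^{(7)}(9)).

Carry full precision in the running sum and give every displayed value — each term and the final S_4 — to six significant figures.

∫_9^42 x·e^(−x/30) dx evaluates to 334.108.
½[f(9) + f(42)] = ½[6.66736 + 10.3571] = 8.51222.
Running total after boundary: 342.620.
Correction k=1: B_{2}/2! · (f^{(1)}(42) − f^{(1)}(9)) = 1/12 · (-0.0986388 − 0.518573) = -0.0514343.
Partial sum through k=1: 342.569.
Correction k=2: B_{4}/4! · (f^{(3)}(42) − f^{(3)}(9)) = −1/720 · (0.000438395 − 0.00222245) = 2.47786e-06.
Partial sum through k=2: 342.569.
Correction k=3: B_{6}/6! · (f^{(5)}(42) − f^{(5)}(9)) = 1/30240 · (1.09599e-06 − 4.29857e-06) = -1.05906e-10.
Partial sum through k=3: 342.569.
Correction k=4: B_{8}/8! · (f^{(7)}(42) − f^{(7)}(9)) = −1/1209600 · (1.89430e-09 − 6.80862e-09) = 4.06276e-15.

S_4 ≈ 342.569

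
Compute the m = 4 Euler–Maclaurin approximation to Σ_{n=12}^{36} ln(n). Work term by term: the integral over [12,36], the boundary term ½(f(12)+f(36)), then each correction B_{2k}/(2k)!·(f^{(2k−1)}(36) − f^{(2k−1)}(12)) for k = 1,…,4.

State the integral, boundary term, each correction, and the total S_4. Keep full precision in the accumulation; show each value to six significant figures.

∫_12^36 ln(x) dx evaluates to 75.1878.
Boundary: ½(f(12) + f(36)) = ½(2.48491 + 3.58352) = 3.03421.
Integral + boundary = 78.2220.
Correction k=1: B_{2}/2! · (f^{(1)}(36) − f^{(1)}(12)) = 1/12 · (0.0277778 − 0.0833333) = -0.00462963.
After k=1: 78.2174.
Correction k=2: B_{4}/4! · (f^{(3)}(36) − f^{(3)}(12)) = −1/720 · (4.28669e-05 − 0.00115741) = 1.54797e-06.
After k=2: 78.2174.
Correction k=3: B_{6}/6! · (f^{(5)}(36) − f^{(5)}(12)) = 1/30240 · (3.96916e-07 − 9.64506e-05) = -3.17638e-09.
After k=3: 78.2174.
Correction k=4: B_{8}/8! · (f^{(7)}(36) − f^{(7)}(12)) = −1/1209600 · (9.18787e-09 − 2.00939e-05) = 1.66044e-11.

S_4 ≈ 78.2174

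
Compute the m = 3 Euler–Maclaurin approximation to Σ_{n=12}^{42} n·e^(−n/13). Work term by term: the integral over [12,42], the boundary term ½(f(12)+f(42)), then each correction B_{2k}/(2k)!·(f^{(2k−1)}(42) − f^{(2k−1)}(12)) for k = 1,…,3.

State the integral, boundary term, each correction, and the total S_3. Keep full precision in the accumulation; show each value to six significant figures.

Integral: ∫_12^42 x·e^(−x/13) dx = 100.859.
½[f(12) + f(42)] = ½[4.76754 + 1.66014] = 3.21384.
So far: 104.073.
Correction k=1: B_{2}/2! · (f^{(1)}(42) − f^{(1)}(12)) = 1/12 · (-0.0881758 − 0.0305611) = -0.00989474.
After k=1: 104.063.
Correction k=2: B_{4}/4! · (f^{(3)}(42) − f^{(3)}(12)) = −1/720 · (-5.39742e-05 − 0.00488255) = 6.85628e-06.
After k=2: 104.063.
Correction k=3: B_{6}/6! · (f^{(5)}(42) − f^{(5)}(12)) = 1/30240 · (2.44853e-06 − 5.67116e-05) = -1.79441e-09.

S_3 ≈ 104.063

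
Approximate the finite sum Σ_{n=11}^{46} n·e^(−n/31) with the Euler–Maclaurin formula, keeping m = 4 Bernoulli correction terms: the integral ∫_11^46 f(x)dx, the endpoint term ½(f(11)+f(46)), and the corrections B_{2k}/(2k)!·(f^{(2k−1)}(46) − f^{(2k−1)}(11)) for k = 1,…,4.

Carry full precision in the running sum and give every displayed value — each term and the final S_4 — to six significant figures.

S_4 ≈ 380.829

The integral term ∫_11^46 x·e^(−x/31) dx = 371.803.
Boundary: ½(f(11) + f(46)) = ½(7.71415 + 10.4309) = 9.07251.
Integral + boundary = 380.876.
k=1: B_{2}/(2)! × [f^{(1)}(46) − f^{(1)}(11)] = 1/12 × (-0.109722 − 0.452443) = -0.0468471.
Running total after k=1: 380.829.
k=2: B_{4}/(4)! × [f^{(3)}(46) − f^{(3)}(11)] = −1/720 × (0.000357747 − 0.00193030) = 2.18410e-06.
Running total after k=2: 380.829.
k=3: B_{6}/(6)! × [f^{(5)}(46) − f^{(5)}(11)] = 1/30240 × (8.63338e-07 − 3.52736e-06) = -8.80959e-11.
Running total after k=3: 380.829.
k=4: B_{8}/(8)! × [f^{(7)}(46) − f^{(7)}(11)] = −1/1209600 × (1.40938e-09 − 5.25087e-09) = 3.17583e-15.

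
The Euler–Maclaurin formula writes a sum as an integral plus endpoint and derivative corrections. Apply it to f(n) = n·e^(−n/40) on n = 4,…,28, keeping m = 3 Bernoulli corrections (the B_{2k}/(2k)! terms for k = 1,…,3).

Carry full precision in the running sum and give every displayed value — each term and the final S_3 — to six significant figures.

The integral term ∫_4^28 x·e^(−x/40) dx = 241.802.
Endpoint term: (f(4) + f(28))/2 = (3.61935 + 13.9044)/2 = 8.76187.
Integral + boundary = 250.564.
k=1: B_{2}/(2)! × [f^{(1)}(28) − f^{(1)}(4)] = 1/12 × (0.148976 − 0.814354) = -0.0554482.
After k=1: 250.508.
k=2: B_{4}/(4)! × [f^{(3)}(28) − f^{(3)}(4)] = −1/720 × (0.000713841 − 0.00164002) = 1.28636e-06.
After k=2: 250.508.
k=3: B_{6}/(6)! × [f^{(5)}(28) − f^{(5)}(4)] = 1/30240 × (8.34108e-07 − 1.73192e-06) = -2.96894e-11.

S_3 ≈ 250.508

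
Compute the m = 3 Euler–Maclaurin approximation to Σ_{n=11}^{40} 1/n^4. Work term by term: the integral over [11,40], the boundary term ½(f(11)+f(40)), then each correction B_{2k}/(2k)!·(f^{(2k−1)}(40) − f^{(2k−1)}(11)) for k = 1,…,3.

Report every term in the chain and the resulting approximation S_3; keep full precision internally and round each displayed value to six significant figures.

∫_11^40 1/x^4 dx evaluates to 0.000245230.
½[f(11) + f(40)] = ½[6.83013e-05 + 3.90625e-07] = 3.43460e-05.
So far: 0.000279576.
Order-1 term: 1/12 · (-3.90625e-08 − (-2.48369e-05)) = 2.06648e-06.
Running total after k=1: 0.000281642.
Order-2 term: −1/720 · (-7.32422e-10 − (-6.15790e-06)) = -8.55162e-09.
Running total after k=2: 0.000281634.
Order-3 term: 1/30240 · (-2.56348e-11 − (-2.84994e-06)) = 9.42431e-11.

S_3 ≈ 0.000281634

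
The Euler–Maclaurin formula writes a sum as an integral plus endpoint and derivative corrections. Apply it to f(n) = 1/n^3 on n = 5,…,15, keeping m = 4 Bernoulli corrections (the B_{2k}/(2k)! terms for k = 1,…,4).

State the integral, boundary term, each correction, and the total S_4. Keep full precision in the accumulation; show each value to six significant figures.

S_4 ≈ 0.0223159

Integral: ∫_5^15 1/x^3 dx = 0.0177778.
½[f(5) + f(15)] = ½[0.00800000 + 0.000296296] = 0.00414815.
Running total after boundary: 0.0219259.
Order-1 term: 1/12 · (-5.92593e-05 − (-0.00480000)) = 0.000395062.
After k=1: 0.0223210.
Order-2 term: −1/720 · (-5.26749e-06 − (-0.00384000)) = -5.32602e-06.
After k=2: 0.0223157.
Order-3 term: 1/30240 · (-9.83265e-07 − (-0.00645120)) = 2.13301e-07.
After k=3: 0.0223159.
Order-4 term: −1/1209600 · (-3.14645e-07 − (-0.0185795)) = -1.53597e-08.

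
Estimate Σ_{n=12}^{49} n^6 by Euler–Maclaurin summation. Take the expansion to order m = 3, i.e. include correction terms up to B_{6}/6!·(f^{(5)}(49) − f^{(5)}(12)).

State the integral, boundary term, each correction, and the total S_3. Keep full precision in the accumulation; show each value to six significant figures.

Integral: ∫_12^49 x^6 dx = 9.68839e+10.
Endpoint term: (f(12) + f(49))/2 = (2.98598e+06 + 1.38413e+10)/2 = 6.92214e+09.
Integral + boundary = 1.03806e+11.
k=1: B_{2}/(2)! × [f^{(1)}(49) − f^{(1)}(12)] = 1/12 × (1.69485e+09 − 1.49299e+06) = 1.41113e+08.
After k=1: 1.03947e+11.
k=2: B_{4}/(4)! × [f^{(3)}(49) − f^{(3)}(12)] = −1/720 × (1.41179e+07 − 207360) = -19320.2.
After k=2: 1.03947e+11.
k=3: B_{6}/(6)! × [f^{(5)}(49) − f^{(5)}(12)] = 1/30240 × (35280.0 − 8640.00) = 0.880952.

S_3 ≈ 1.03947e+11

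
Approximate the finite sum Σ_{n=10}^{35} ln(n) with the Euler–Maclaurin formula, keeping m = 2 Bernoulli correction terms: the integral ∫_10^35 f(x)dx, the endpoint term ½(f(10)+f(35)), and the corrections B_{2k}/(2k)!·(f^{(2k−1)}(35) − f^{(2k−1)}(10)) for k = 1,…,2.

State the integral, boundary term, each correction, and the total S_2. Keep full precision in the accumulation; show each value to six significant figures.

S_2 ≈ 79.3343

Integral: ∫_10^35 ln(x) dx = 76.4113.
½[f(10) + f(35)] = ½[2.30259 + 3.55535] = 2.92897.
Running total after boundary: 79.3403.
Order-1 term: 1/12 · (0.0285714 − 0.100000) = -0.00595238.
After k=1: 79.3343.
Order-2 term: −1/720 · (4.66472e-05 − 0.00200000) = 2.71299e-06.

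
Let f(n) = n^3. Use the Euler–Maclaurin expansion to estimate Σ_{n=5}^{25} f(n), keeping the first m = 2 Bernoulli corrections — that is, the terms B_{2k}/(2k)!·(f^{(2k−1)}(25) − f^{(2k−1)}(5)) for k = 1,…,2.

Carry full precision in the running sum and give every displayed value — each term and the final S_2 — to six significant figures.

∫_5^25 x^3 dx evaluates to 97500.0.
Endpoint term: (f(5) + f(25))/2 = (125.000 + 15625.0)/2 = 7875.00.
So far: 105375.
Order-1 term: 1/12 · (1875.00 − 75.0000) = 150.000.
After k=1: 105525.
Order-2 term: −1/720 · (6.00000 − 6.00000) = 0.00000.

S_2 ≈ 105525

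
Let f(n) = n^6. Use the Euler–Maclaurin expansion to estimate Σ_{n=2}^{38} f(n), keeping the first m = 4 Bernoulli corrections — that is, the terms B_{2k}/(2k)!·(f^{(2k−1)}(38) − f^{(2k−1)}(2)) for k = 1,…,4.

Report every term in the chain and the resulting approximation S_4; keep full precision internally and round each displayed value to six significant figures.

Integral: ∫_2^38 x^6 dx = 1.63451e+10.
½[f(2) + f(38)] = ½[64.0000 + 3.01094e+09] = 1.50547e+09.
Running total after boundary: 1.78506e+10.
k=1: B_{2}/(2)! × [f^{(1)}(38) − f^{(1)}(2)] = 1/12 × (4.75411e+08 − 192.000) = 3.96176e+07.
After k=1: 1.78902e+10.
k=2: B_{4}/(4)! × [f^{(3)}(38) − f^{(3)}(2)] = −1/720 × (6.58464e+06 − 960.000) = -9144.00.
After k=2: 1.78902e+10.
k=3: B_{6}/(6)! × [f^{(5)}(38) − f^{(5)}(2)] = 1/30240 × (27360.0 − 1440.00) = 0.857143.
After k=3: 1.78902e+10.
k=4: B_{8}/(8)! × [f^{(7)}(38) − f^{(7)}(2)] = −1/1209600 × (0.00000 − 0.00000) = 0.00000.

S_4 ≈ 1.78902e+10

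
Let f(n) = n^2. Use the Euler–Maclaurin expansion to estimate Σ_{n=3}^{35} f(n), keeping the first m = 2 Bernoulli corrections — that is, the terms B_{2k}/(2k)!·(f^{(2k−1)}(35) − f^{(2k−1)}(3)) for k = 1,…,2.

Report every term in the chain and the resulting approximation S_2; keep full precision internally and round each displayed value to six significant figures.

Integral: ∫_3^35 x^2 dx = 14282.7.
Boundary: ½(f(3) + f(35)) = ½(9.00000 + 1225.00) = 617.000.
Integral + boundary = 14899.7.
Correction k=1: B_{2}/2! · (f^{(1)}(35) − f^{(1)}(3)) = 1/12 · (70.0000 − 6.00000) = 5.33333.
After k=1: 14905.0.
Correction k=2: B_{4}/4! · (f^{(3)}(35) − f^{(3)}(3)) = −1/720 · (0.00000 − 0.00000) = 0.00000.

S_2 ≈ 14905.0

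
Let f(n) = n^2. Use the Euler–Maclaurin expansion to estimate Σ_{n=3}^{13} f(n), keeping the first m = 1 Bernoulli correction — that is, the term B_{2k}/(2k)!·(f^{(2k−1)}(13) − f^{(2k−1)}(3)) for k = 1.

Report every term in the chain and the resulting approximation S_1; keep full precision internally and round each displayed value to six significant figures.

S_1 ≈ 814.000

∫_3^13 x^2 dx evaluates to 723.333.
Boundary: ½(f(3) + f(13)) = ½(9.00000 + 169.000) = 89.0000.
Running total after boundary: 812.333.
Order-1 term: 1/12 · (26.0000 − 6.00000) = 1.66667.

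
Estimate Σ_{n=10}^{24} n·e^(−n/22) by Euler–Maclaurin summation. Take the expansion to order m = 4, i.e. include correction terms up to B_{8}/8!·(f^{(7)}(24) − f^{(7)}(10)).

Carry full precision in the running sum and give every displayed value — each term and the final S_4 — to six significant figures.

S_4 ≈ 114.086

The integral term ∫_10^24 x·e^(−x/22) dx = 106.913.
Endpoint term: (f(10) + f(24))/2 = (6.34736 + 8.06186)/2 = 7.20461.
Integral + boundary = 114.117.
Correction k=1: B_{2}/2! · (f^{(1)}(24) − f^{(1)}(10)) = 1/12 · (-0.0305374 − 0.346220) = -0.0313964.
After k=1: 114.086.
Correction k=2: B_{4}/4! · (f^{(3)}(24) − f^{(3)}(10)) = −1/720 · (0.00132497 − 0.00333821) = 2.79617e-06.
After k=2: 114.086.
Correction k=3: B_{6}/6! · (f^{(5)}(24) − f^{(5)}(10)) = 1/30240 · (5.60543e-06 − 1.23163e-05) = -2.21920e-10.
After k=3: 114.086.
Correction k=4: B_{8}/8! · (f^{(7)}(24) − f^{(7)}(10)) = −1/1209600 · (1.75069e-08 − 3.66435e-08) = 1.58206e-14.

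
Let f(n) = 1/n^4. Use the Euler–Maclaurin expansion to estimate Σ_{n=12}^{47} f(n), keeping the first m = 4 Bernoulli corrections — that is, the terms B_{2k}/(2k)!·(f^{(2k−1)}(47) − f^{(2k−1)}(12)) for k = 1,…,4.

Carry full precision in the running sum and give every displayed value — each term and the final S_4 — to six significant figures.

S_4 ≈ 0.000215239

The integral term ∫_12^47 1/x^4 dx = 0.000189691.
Boundary: ½(f(12) + f(47)) = ½(4.82253e-05 + 2.04931e-07) = 2.42151e-05.
So far: 0.000213906.
Correction k=1: B_{2}/2! · (f^{(1)}(47) − f^{(1)}(12)) = 1/12 · (-1.74410e-08 − (-1.60751e-05)) = 1.33814e-06.
After k=1: 0.000215244.
Correction k=2: B_{4}/4! · (f^{(3)}(47) − f^{(3)}(12)) = −1/720 · (-2.36862e-10 − (-3.34898e-06)) = -4.65103e-09.
After k=2: 0.000215239.
Correction k=3: B_{6}/6! · (f^{(5)}(47) − f^{(5)}(12)) = 1/30240 · (-6.00466e-12 − (-1.30238e-06)) = 4.30680e-11.
After k=3: 0.000215239.
Correction k=4: B_{8}/8! · (f^{(7)}(47) − f^{(7)}(12)) = −1/1209600 · (-2.44644e-13 − (-8.13988e-07)) = -6.72940e-13.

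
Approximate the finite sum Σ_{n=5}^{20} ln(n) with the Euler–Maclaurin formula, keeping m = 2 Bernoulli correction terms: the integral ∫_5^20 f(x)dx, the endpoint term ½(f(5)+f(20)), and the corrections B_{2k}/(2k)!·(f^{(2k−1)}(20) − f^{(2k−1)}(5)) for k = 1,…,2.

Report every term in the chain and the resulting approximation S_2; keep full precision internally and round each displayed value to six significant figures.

The integral term ∫_5^20 ln(x) dx = 36.8675.
Endpoint term: (f(5) + f(20))/2 = (1.60944 + 2.99573)/2 = 2.30259.
Integral + boundary = 39.1700.
Correction k=1: B_{2}/2! · (f^{(1)}(20) − f^{(1)}(5)) = 1/12 · (0.0500000 − 0.200000) = -0.0125000.
After k=1: 39.1575.
Correction k=2: B_{4}/4! · (f^{(3)}(20) − f^{(3)}(5)) = −1/720 · (0.000250000 − 0.0160000) = 2.18750e-05.

S_2 ≈ 39.1576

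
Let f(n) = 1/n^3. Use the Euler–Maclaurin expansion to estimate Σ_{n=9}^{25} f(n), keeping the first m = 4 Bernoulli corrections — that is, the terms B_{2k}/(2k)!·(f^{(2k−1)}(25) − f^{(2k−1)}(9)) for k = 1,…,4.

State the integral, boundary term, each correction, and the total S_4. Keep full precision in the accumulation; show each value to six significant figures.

S_4 ≈ 0.00612802

∫_9^25 1/x^3 dx evaluates to 0.00537284.
½[f(9) + f(25)] = ½[0.00137174 + 6.40000e-05] = 0.000717871.
Integral + boundary = 0.00609071.
Order-1 term: 1/12 · (-7.68000e-06 − (-0.000457247)) = 3.74639e-05.
After k=1: 0.00612817.
Order-2 term: −1/720 · (-2.45760e-07 − (-0.000112901)) = -1.56465e-07.
After k=2: 0.00612802.
Order-3 term: 1/30240 · (-1.65151e-08 − (-5.85410e-05)) = 1.93533e-09.
After k=3: 0.00612802.
Order-4 term: −1/1209600 · (-1.90254e-09 − (-5.20365e-05)) = -4.30180e-11.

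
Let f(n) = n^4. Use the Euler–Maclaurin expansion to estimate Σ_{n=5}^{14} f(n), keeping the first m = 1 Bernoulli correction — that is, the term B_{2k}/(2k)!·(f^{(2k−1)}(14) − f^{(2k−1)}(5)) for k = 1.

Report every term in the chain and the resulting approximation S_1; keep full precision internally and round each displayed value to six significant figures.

S_1 ≈ 127333

Integral: ∫_5^14 x^4 dx = 106940.
Boundary: ½(f(5) + f(14)) = ½(625.000 + 38416.0) = 19520.5.
Running total after boundary: 126460.
Order-1 term: 1/12 · (10976.0 − 500.000) = 873.000.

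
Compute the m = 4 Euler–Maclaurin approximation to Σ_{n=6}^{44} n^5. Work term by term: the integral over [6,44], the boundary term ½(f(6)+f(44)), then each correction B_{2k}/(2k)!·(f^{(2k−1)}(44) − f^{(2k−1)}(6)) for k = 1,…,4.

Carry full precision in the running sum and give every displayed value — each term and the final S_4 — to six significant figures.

∫_6^44 x^5 dx evaluates to 1.20938e+09.
Boundary: ½(f(6) + f(44)) = ½(7776.00 + 1.64916e+08) = 8.24620e+07.
Running total after boundary: 1.29184e+09.
Order-1 term: 1/12 · (1.87405e+07 − 6480.00) = 1.56117e+06.
Partial sum through k=1: 1.29340e+09.
Order-2 term: −1/720 · (116160 − 2160.00) = -158.333.
Partial sum through k=2: 1.29340e+09.
Order-3 term: 1/30240 · (120.000 − 120.000) = 0.00000.
Partial sum through k=3: 1.29340e+09.
Order-4 term: −1/1209600 · (0.00000 − 0.00000) = 0.00000.

S_4 ≈ 1.29340e+09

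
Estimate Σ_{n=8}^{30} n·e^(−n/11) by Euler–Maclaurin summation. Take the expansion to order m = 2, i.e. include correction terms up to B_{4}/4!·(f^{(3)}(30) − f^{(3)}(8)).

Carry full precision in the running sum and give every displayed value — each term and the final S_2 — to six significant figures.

S_2 ≈ 74.3933

The integral term ∫_8^30 x·e^(−x/11) dx = 71.4998.
½[f(8) + f(30)] = ½[3.86580 + 1.96192] = 2.91386.
Running total after boundary: 74.4137.
k=1: B_{2}/(2)! × [f^{(1)}(30) − f^{(1)}(8)] = 1/12 × (-0.112959 − 0.131789) = -0.0203957.
After k=1: 74.3933.
k=2: B_{4}/(4)! × [f^{(3)}(30) − f^{(3)}(8)] = −1/720 × (0.000147402 − 0.00907635) = 1.24013e-05.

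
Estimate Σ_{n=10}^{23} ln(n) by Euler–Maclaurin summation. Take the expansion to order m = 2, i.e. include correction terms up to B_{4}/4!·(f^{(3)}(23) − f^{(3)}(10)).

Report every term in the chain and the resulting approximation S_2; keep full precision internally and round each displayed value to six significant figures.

S_2 ≈ 38.8048

∫_10^23 ln(x) dx evaluates to 36.0905.
½[f(10) + f(23)] = ½[2.30259 + 3.13549] = 2.71904.
Integral + boundary = 38.8096.
Correction k=1: B_{2}/2! · (f^{(1)}(23) − f^{(1)}(10)) = 1/12 · (0.0434783 − 0.100000) = -0.00471014.
Running total after k=1: 38.8048.
Correction k=2: B_{4}/4! · (f^{(3)}(23) − f^{(3)}(10)) = −1/720 · (0.000164379 − 0.00200000) = 2.54947e-06.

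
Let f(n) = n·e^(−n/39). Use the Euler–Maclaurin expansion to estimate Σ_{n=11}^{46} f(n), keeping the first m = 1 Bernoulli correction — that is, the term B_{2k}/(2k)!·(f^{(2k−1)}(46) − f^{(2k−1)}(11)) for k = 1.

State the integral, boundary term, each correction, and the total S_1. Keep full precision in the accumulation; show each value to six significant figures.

S_1 ≈ 462.776

∫_11^46 x·e^(−x/39) dx evaluates to 451.607.
Boundary: ½(f(11) + f(46)) = ½(8.29659 + 14.1421) = 11.2193.
Integral + boundary = 462.826.
Correction k=1: B_{2}/2! · (f^{(1)}(46) − f^{(1)}(11)) = 1/12 · (-0.0551809 − 0.541502) = -0.0497236.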